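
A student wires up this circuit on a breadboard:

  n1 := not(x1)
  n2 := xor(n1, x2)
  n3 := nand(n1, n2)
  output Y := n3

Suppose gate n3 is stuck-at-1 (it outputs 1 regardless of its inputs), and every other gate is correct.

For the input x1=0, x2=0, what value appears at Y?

Propagate with n3 forced: n1=1, n2=1, n3=1 [stuck-at-1].
So Y = 1. (Without the fault it would be 0.)

1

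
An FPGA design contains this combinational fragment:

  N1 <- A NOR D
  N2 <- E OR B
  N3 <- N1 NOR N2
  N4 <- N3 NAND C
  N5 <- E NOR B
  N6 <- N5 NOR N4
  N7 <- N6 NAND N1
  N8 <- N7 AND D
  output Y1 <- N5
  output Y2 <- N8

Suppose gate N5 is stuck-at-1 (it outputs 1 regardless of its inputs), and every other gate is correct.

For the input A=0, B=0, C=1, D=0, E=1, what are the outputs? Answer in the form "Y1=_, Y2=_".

Propagate with N5 forced: N1=1, N2=1, N3=0, N4=1, N5=1 [stuck-at-1], N6=0, N7=1, N8=0.
So the outputs are Y1=1, Y2=0. (Without the fault they would be Y1=0, Y2=0.)

Y1=1, Y2=0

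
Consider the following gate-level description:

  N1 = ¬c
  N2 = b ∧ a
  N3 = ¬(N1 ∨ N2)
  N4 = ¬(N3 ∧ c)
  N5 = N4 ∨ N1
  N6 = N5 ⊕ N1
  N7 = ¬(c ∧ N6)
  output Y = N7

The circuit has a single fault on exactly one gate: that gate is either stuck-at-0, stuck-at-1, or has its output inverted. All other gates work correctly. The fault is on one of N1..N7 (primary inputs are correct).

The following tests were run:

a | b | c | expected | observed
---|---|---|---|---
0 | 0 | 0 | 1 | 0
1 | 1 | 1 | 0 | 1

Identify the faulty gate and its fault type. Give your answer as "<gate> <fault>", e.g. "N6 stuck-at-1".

Fault-free values for test 1 (a=0, b=0, c=0): N1=1, N2=0, N3=0, N4=1, N5=1, N6=0, N7=1, giving Y=1. Observed 0.
Test 1: faults giving observed 0 are {N7 stuck-at-0, N7 inverted output}.
Test 2 (a=1, b=1, c=1): fault-free N1=0, N2=1, N3=0, N4=1, N5=1, N6=1, N7=0 → 0; observed 1. Eliminates N7 stuck-at-0.
Only N7 inverted output is consistent with every test.

N7 inverted output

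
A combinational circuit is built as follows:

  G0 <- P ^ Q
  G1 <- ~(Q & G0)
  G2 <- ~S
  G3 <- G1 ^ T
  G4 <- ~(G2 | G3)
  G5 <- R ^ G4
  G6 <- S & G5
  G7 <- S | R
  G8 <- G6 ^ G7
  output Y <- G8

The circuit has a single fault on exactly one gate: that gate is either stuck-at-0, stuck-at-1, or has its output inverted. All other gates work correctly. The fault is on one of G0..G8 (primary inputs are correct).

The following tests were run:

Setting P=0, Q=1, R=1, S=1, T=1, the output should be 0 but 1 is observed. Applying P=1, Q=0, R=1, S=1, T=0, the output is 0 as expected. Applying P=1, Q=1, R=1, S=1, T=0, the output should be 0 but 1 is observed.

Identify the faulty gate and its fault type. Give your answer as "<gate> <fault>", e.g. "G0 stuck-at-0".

Fault-free values for test 1 (P=0, Q=1, R=1, S=1, T=1): G0=1, G1=0, G2=0, G3=1, G4=0, G5=1, G6=1, G7=1, G8=0, giving Y=0. Observed 1.
Test 1: faults giving observed 1 are {G0 stuck-at-0, G0 inverted output, G1 stuck-at-1, G1 inverted output, G3 stuck-at-0, G3 inverted output, G4 stuck-at-1, G4 inverted output, G5 stuck-at-0, G5 inverted output, G6 stuck-at-0, G6 inverted output, G7 stuck-at-0, G7 inverted output, G8 stuck-at-1, G8 inverted output}.
Test 2 (P=1, Q=0, R=1, S=1, T=0): fault-free G0=1, G1=1, G2=0, G3=1, G4=0, G5=1, G6=1, G7=1, G8=0 → 0; observed 0. Eliminates G1 inverted output, G3 stuck-at-0, G3 inverted output, G4 stuck-at-1, G4 inverted output, G5 stuck-at-0, G5 inverted output, G6 stuck-at-0, G6 inverted output, G7 stuck-at-0, G7 inverted output, G8 stuck-at-1, G8 inverted output.
Test 3 (P=1, Q=1, R=1, S=1, T=0): fault-free G0=0, G1=1, G2=0, G3=1, G4=0, G5=1, G6=1, G7=1, G8=0 → 0; observed 1. Eliminates G0 stuck-at-0, G1 stuck-at-1.
Only G0 inverted output is consistent with every test.

G0 inverted output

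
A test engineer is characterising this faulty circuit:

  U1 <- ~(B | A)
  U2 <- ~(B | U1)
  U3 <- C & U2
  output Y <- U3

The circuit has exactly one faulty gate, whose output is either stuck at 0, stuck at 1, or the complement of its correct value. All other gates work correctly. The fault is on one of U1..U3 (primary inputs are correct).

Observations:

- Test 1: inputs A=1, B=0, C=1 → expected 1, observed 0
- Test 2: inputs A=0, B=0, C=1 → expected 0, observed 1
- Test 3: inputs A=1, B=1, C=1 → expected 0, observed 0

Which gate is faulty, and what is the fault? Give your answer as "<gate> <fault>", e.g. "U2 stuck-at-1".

U1 inverted output

Fault-free values for test 1 (A=1, B=0, C=1): U1=0, U2=1, U3=1, giving Y=1. Observed 0.
Test 1: faults giving observed 0 are {U1 stuck-at-1, U1 inverted output, U2 stuck-at-0, U2 inverted output, U3 stuck-at-0, U3 inverted output}.
Test 2 (A=0, B=0, C=1): fault-free U1=1, U2=0, U3=0 → 0; observed 1. Eliminates U1 stuck-at-1, U2 stuck-at-0, U3 stuck-at-0.
Test 3 (A=1, B=1, C=1): fault-free U1=0, U2=0, U3=0 → 0; observed 0. Eliminates U2 inverted output, U3 inverted output.
Only U1 inverted output is consistent with every test.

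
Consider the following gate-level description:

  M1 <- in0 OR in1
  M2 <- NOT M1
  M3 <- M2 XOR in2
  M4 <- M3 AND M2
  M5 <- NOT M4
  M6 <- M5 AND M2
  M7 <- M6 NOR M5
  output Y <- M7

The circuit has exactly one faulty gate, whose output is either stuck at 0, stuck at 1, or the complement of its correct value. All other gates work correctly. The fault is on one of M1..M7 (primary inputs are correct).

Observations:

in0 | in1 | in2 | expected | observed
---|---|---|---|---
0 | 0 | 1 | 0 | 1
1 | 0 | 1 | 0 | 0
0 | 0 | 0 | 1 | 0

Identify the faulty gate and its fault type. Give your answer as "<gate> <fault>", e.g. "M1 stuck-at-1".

Fault-free values for test 1 (in0=0, in1=0, in2=1): M1=0, M2=1, M3=0, M4=0, M5=1, M6=1, M7=0, giving Y=0. Observed 1.
Test 1: faults giving observed 1 are {M3 stuck-at-1, M3 inverted output, M4 stuck-at-1, M4 inverted output, M5 stuck-at-0, M5 inverted output, M7 stuck-at-1, M7 inverted output}.
Test 2 (in0=1, in1=0, in2=1): fault-free M1=1, M2=0, M3=1, M4=0, M5=1, M6=0, M7=0 → 0; observed 0. Eliminates M4 stuck-at-1, M4 inverted output, M5 stuck-at-0, M5 inverted output, M7 stuck-at-1, M7 inverted output.
Test 3 (in0=0, in1=0, in2=0): fault-free M1=0, M2=1, M3=1, M4=1, M5=0, M6=0, M7=1 → 1; observed 0. Eliminates M3 stuck-at-1.
Only M3 inverted output is consistent with every test.

M3 inverted output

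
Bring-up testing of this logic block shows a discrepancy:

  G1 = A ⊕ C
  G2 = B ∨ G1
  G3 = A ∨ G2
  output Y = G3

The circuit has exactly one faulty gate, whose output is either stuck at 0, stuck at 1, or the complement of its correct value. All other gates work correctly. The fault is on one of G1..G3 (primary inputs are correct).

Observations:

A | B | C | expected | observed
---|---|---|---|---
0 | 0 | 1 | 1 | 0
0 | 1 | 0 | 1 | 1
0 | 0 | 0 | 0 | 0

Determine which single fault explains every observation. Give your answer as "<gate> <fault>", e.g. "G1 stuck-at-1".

G1 stuck-at-0

Fault-free values for test 1 (A=0, B=0, C=1): G1=1, G2=1, G3=1, giving Y=1. Observed 0.
Test 1: faults giving observed 0 are {G1 stuck-at-0, G1 inverted output, G2 stuck-at-0, G2 inverted output, G3 stuck-at-0, G3 inverted output}.
Test 2 (A=0, B=1, C=0): fault-free G1=0, G2=1, G3=1 → 1; observed 1. Eliminates G2 stuck-at-0, G2 inverted output, G3 stuck-at-0, G3 inverted output.
Test 3 (A=0, B=0, C=0): fault-free G1=0, G2=0, G3=0 → 0; observed 0. Eliminates G1 inverted output.
Only G1 stuck-at-0 is consistent with every test.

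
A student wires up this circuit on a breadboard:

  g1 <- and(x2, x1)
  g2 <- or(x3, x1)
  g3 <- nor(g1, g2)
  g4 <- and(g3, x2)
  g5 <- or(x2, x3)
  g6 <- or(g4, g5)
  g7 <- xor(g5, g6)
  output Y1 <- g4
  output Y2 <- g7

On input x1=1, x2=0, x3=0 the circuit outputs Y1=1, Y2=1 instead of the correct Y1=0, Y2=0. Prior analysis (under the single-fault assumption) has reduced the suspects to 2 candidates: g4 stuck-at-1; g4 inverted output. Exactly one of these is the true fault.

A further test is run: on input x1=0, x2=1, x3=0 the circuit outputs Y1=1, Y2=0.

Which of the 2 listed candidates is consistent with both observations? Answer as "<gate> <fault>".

g4 stuck-at-1

Evaluate each candidate on input x1=0, x2=1, x3=0:
  g4 stuck-at-1: g1=0, g2=0, g3=1, g4=1 [stuck-at-1], g5=1, g6=1, g7=0 → Y1=1, Y2=0 — matches
  g4 inverted output: g1=0, g2=0, g3=1, g4=0 [inverted output], g5=1, g6=1, g7=0 → Y1=0, Y2=0 — eliminated
Only g4 stuck-at-1 reproduces the observed Y1=1, Y2=0.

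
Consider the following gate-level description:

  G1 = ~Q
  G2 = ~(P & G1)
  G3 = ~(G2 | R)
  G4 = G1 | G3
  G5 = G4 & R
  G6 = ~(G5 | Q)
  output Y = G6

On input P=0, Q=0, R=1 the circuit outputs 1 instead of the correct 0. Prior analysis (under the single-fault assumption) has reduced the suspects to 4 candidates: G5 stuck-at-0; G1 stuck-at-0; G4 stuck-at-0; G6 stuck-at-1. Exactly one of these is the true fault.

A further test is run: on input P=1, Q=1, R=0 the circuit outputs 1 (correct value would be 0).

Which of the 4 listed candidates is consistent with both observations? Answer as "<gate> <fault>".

G6 stuck-at-1

Evaluate each candidate on input P=1, Q=1, R=0:
  G5 stuck-at-0: G1=0, G2=1, G3=0, G4=0, G5=0 [stuck-at-0], G6=0 → 0 — eliminated
  G1 stuck-at-0: G1=0 [stuck-at-0], G2=1, G3=0, G4=0, G5=0, G6=0 → 0 — eliminated
  G4 stuck-at-0: G1=0, G2=1, G3=0, G4=0 [stuck-at-0], G5=0, G6=0 → 0 — eliminated
  G6 stuck-at-1: G1=0, G2=1, G3=0, G4=0, G5=0, G6=1 [stuck-at-1] → 1 — matches
Only G6 stuck-at-1 reproduces the observed 1.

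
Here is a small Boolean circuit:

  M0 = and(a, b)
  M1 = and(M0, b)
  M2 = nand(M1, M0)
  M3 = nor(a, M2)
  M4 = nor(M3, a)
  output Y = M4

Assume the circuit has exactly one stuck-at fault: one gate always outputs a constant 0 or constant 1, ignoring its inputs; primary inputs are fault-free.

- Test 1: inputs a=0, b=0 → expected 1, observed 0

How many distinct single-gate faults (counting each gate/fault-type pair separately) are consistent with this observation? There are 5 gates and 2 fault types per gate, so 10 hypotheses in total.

3

Fault-free: M0=0, M1=0, M2=1, M3=0, M4=1 → 1. Observed 0.
  M0 stuck-at-0: output 1 ✗
  M0 stuck-at-1: output 1 ✗
  M1 stuck-at-0: output 1 ✗
  M1 stuck-at-1: output 1 ✗
  M2 stuck-at-0: output 0 ✓
  M2 stuck-at-1: output 1 ✗
  M3 stuck-at-0: output 1 ✗
  M3 stuck-at-1: output 0 ✓
  M4 stuck-at-0: output 0 ✓
  M4 stuck-at-1: output 1 ✗
Consistent faults: {M2 stuck-at-0, M3 stuck-at-1, M4 stuck-at-0} — 3 in all.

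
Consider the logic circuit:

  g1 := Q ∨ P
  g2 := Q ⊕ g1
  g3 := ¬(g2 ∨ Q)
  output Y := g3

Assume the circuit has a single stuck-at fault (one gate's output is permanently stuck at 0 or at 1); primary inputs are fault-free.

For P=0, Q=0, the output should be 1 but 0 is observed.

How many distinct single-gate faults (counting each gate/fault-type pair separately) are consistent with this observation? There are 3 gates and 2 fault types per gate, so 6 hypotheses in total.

3

Fault-free: g1=0, g2=0, g3=1 → 1. Observed 0.
  g1 stuck-at-0: output 1 ✗
  g1 stuck-at-1: output 0 ✓
  g2 stuck-at-0: output 1 ✗
  g2 stuck-at-1: output 0 ✓
  g3 stuck-at-0: output 0 ✓
  g3 stuck-at-1: output 1 ✗
Consistent faults: {g1 stuck-at-1, g2 stuck-at-1, g3 stuck-at-0} — 3 in all.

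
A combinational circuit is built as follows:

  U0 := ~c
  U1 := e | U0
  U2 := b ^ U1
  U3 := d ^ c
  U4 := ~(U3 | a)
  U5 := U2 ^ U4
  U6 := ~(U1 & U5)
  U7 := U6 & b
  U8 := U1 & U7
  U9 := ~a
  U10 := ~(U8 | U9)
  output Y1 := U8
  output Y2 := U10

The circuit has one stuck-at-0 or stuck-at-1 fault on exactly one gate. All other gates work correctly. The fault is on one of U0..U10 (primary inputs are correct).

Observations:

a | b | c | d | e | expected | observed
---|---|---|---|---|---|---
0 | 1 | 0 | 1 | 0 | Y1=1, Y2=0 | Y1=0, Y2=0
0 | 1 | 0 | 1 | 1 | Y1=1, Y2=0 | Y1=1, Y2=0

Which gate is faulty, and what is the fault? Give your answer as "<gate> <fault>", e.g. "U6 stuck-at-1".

Fault-free values for test 1 (a=0, b=1, c=0, d=1, e=0): U0=1, U1=1, U2=0, U3=1, U4=0, U5=0, U6=1, U7=1, U8=1, U9=1, U10=0, giving Y1=1, Y2=0. Observed Y1=0, Y2=0.
Test 1: faults giving observed Y1=0, Y2=0 are {U0 stuck-at-0, U1 stuck-at-0, U2 stuck-at-1, U3 stuck-at-0, U4 stuck-at-1, U5 stuck-at-1, U6 stuck-at-0, U7 stuck-at-0, U8 stuck-at-0}.
Test 2 (a=0, b=1, c=0, d=1, e=1): fault-free U0=1, U1=1, U2=0, U3=1, U4=0, U5=0, U6=1, U7=1, U8=1, U9=1, U10=0 → Y1=1, Y2=0; observed Y1=1, Y2=0. Eliminates U1 stuck-at-0, U2 stuck-at-1, U3 stuck-at-0, U4 stuck-at-1, U5 stuck-at-1, U6 stuck-at-0, U7 stuck-at-0, U8 stuck-at-0.
Only U0 stuck-at-0 is consistent with every test.

U0 stuck-at-0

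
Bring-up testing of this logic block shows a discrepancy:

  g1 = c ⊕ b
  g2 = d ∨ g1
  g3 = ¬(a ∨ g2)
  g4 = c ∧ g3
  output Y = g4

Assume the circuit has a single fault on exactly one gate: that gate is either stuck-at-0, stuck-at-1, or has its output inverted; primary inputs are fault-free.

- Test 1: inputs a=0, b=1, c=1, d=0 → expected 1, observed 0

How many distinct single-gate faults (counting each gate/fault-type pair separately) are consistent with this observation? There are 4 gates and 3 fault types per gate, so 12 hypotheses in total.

8

Fault-free: g1=0, g2=0, g3=1, g4=1 → 1. Observed 0.
  g1 stuck-at-0: output 1 ✗
  g1 stuck-at-1: output 0 ✓
  g1 inverted output: output 0 ✓
  g2 stuck-at-0: output 1 ✗
  g2 stuck-at-1: output 0 ✓
  g2 inverted output: output 0 ✓
  g3 stuck-at-0: output 0 ✓
  g3 stuck-at-1: output 1 ✗
  g3 inverted output: output 0 ✓
  g4 stuck-at-0: output 0 ✓
  g4 stuck-at-1: output 1 ✗
  g4 inverted output: output 0 ✓
Consistent faults: {g1 stuck-at-1, g1 inverted output, g2 stuck-at-1, g2 inverted output, g3 stuck-at-0, g3 inverted output, g4 stuck-at-0, g4 inverted output} — 8 in all.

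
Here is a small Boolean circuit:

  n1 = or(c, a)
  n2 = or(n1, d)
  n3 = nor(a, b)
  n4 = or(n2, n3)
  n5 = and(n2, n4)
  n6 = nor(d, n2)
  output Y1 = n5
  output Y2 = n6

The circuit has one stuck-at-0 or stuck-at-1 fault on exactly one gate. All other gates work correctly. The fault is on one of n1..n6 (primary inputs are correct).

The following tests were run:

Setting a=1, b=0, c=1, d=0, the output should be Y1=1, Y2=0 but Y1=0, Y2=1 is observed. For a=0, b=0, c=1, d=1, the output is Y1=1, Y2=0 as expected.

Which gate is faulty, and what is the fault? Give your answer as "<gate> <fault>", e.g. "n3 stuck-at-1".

n1 stuck-at-0

Fault-free values for test 1 (a=1, b=0, c=1, d=0): n1=1, n2=1, n3=0, n4=1, n5=1, n6=0, giving Y1=1, Y2=0. Observed Y1=0, Y2=1.
Test 1: faults giving observed Y1=0, Y2=1 are {n1 stuck-at-0, n2 stuck-at-0}.
Test 2 (a=0, b=0, c=1, d=1): fault-free n1=1, n2=1, n3=1, n4=1, n5=1, n6=0 → Y1=1, Y2=0; observed Y1=1, Y2=0. Eliminates n2 stuck-at-0.
Only n1 stuck-at-0 is consistent with every test.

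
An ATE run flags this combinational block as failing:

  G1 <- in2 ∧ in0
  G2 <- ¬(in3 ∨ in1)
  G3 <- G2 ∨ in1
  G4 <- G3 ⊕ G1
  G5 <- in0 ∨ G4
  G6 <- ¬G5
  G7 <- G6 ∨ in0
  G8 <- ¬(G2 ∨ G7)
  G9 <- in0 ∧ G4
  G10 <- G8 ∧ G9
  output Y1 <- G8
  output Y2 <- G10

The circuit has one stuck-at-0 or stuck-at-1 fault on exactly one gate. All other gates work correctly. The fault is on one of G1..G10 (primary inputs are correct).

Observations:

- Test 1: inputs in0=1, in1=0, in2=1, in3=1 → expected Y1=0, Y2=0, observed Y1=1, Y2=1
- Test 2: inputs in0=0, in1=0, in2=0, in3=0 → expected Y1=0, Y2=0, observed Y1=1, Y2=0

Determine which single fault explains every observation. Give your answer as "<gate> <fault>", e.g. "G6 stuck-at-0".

Fault-free values for test 1 (in0=1, in1=0, in2=1, in3=1): G1=1, G2=0, G3=0, G4=1, G5=1, G6=0, G7=1, G8=0, G9=1, G10=0, giving Y1=0, Y2=0. Observed Y1=1, Y2=1.
Test 1: faults giving observed Y1=1, Y2=1 are {G7 stuck-at-0, G8 stuck-at-1}.
Test 2 (in0=0, in1=0, in2=0, in3=0): fault-free G1=0, G2=1, G3=1, G4=1, G5=1, G6=0, G7=0, G8=0, G9=0, G10=0 → Y1=0, Y2=0; observed Y1=1, Y2=0. Eliminates G7 stuck-at-0.
Only G8 stuck-at-1 is consistent with every test.

G8 stuck-at-1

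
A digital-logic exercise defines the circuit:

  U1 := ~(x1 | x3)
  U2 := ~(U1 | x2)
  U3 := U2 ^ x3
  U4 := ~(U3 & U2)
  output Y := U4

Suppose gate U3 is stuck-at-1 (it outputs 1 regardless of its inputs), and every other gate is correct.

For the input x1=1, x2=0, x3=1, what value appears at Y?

0

Propagate with U3 forced: U1=0, U2=1, U3=1 [stuck-at-1], U4=0.
So Y = 0. (Without the fault it would be 1.)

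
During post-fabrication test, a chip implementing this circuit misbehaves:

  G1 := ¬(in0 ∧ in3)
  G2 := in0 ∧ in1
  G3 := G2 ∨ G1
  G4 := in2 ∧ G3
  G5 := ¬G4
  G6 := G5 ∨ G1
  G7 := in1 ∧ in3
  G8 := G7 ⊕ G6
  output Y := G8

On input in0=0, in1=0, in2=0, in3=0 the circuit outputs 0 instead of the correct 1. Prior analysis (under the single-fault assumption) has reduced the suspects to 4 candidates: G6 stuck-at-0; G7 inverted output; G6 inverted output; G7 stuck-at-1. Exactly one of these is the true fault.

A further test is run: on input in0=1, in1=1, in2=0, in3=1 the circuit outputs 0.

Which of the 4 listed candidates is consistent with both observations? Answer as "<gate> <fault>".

G7 stuck-at-1

Evaluate each candidate on input in0=1, in1=1, in2=0, in3=1:
  G6 stuck-at-0: G1=0, G2=1, G3=1, G4=0, G5=1, G6=0 [stuck-at-0], G7=1, G8=1 → 1 — eliminated
  G7 inverted output: G1=0, G2=1, G3=1, G4=0, G5=1, G6=1, G7=0 [inverted output], G8=1 → 1 — eliminated
  G6 inverted output: G1=0, G2=1, G3=1, G4=0, G5=1, G6=0 [inverted output], G7=1, G8=1 → 1 — eliminated
  G7 stuck-at-1: G1=0, G2=1, G3=1, G4=0, G5=1, G6=1, G7=1 [stuck-at-1], G8=0 → 0 — matches
Only G7 stuck-at-1 reproduces the observed 0.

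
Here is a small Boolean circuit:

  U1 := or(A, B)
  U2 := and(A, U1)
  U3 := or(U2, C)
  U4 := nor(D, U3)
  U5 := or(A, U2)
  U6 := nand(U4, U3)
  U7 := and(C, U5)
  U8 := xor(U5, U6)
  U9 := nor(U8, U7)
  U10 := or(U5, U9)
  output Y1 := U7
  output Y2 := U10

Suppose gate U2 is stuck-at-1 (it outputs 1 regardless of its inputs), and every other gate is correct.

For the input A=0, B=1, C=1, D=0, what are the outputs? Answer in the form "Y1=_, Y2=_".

Y1=1, Y2=1

Propagate with U2 forced: U1=1, U2=1 [stuck-at-1], U3=1, U4=0, U5=1, U6=1, U7=1, U8=0, U9=0, U10=1.
So the outputs are Y1=1, Y2=1. (Without the fault they would be Y1=0, Y2=0.)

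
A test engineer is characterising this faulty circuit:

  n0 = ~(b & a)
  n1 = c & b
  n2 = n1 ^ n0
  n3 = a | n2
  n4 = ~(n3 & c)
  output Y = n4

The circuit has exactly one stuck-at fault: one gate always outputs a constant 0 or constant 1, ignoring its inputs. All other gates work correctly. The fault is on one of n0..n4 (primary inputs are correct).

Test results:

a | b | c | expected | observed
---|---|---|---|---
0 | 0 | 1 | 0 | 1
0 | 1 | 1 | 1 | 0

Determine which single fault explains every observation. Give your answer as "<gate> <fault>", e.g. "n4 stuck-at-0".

n0 stuck-at-0

Fault-free values for test 1 (a=0, b=0, c=1): n0=1, n1=0, n2=1, n3=1, n4=0, giving Y=0. Observed 1.
Test 1: faults giving observed 1 are {n0 stuck-at-0, n1 stuck-at-1, n2 stuck-at-0, n3 stuck-at-0, n4 stuck-at-1}.
Test 2 (a=0, b=1, c=1): fault-free n0=1, n1=1, n2=0, n3=0, n4=1 → 1; observed 0. Eliminates n1 stuck-at-1, n2 stuck-at-0, n3 stuck-at-0, n4 stuck-at-1.
Only n0 stuck-at-0 is consistent with every test.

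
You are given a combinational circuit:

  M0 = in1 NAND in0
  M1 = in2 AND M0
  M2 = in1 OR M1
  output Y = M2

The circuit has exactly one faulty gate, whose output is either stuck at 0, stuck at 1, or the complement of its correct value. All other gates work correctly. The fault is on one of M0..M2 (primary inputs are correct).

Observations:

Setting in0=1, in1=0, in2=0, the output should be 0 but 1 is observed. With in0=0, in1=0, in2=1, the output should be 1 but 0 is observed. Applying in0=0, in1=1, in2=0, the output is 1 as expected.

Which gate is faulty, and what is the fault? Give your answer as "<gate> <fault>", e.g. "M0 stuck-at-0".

Fault-free values for test 1 (in0=1, in1=0, in2=0): M0=1, M1=0, M2=0, giving Y=0. Observed 1.
Test 1: faults giving observed 1 are {M1 stuck-at-1, M1 inverted output, M2 stuck-at-1, M2 inverted output}.
Test 2 (in0=0, in1=0, in2=1): fault-free M0=1, M1=1, M2=1 → 1; observed 0. Eliminates M1 stuck-at-1, M2 stuck-at-1.
Test 3 (in0=0, in1=1, in2=0): fault-free M0=1, M1=0, M2=1 → 1; observed 1. Eliminates M2 inverted output.
Only M1 inverted output is consistent with every test.

M1 inverted output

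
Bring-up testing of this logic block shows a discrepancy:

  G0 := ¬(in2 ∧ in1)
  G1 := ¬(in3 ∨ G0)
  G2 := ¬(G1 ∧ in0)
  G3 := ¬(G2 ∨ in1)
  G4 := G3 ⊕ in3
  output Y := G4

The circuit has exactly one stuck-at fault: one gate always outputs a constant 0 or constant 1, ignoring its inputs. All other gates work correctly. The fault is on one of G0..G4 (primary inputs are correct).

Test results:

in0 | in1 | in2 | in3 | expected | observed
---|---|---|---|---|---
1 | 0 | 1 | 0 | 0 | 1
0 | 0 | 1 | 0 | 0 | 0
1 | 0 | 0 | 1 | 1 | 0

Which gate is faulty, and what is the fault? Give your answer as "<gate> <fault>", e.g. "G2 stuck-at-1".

Fault-free values for test 1 (in0=1, in1=0, in2=1, in3=0): G0=1, G1=0, G2=1, G3=0, G4=0, giving Y=0. Observed 1.
Test 1: faults giving observed 1 are {G0 stuck-at-0, G1 stuck-at-1, G2 stuck-at-0, G3 stuck-at-1, G4 stuck-at-1}.
Test 2 (in0=0, in1=0, in2=1, in3=0): fault-free G0=1, G1=0, G2=1, G3=0, G4=0 → 0; observed 0. Eliminates G2 stuck-at-0, G3 stuck-at-1, G4 stuck-at-1.
Test 3 (in0=1, in1=0, in2=0, in3=1): fault-free G0=1, G1=0, G2=1, G3=0, G4=1 → 1; observed 0. Eliminates G0 stuck-at-0.
Only G1 stuck-at-1 is consistent with every test.

G1 stuck-at-1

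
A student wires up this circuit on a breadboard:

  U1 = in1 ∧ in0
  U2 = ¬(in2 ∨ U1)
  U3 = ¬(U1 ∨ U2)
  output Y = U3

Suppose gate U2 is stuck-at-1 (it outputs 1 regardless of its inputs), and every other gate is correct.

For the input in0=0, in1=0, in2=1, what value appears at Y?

Propagate with U2 forced: U1=0, U2=1 [stuck-at-1], U3=0.
So Y = 0. (Without the fault it would be 1.)

0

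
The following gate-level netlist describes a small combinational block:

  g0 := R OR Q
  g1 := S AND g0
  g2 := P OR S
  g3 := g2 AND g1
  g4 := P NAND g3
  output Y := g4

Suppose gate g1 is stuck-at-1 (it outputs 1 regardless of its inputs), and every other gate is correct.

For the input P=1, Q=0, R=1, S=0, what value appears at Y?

0

Propagate with g1 forced: g0=1, g1=1 [stuck-at-1], g2=1, g3=1, g4=0.
So Y = 0. (Without the fault it would be 1.)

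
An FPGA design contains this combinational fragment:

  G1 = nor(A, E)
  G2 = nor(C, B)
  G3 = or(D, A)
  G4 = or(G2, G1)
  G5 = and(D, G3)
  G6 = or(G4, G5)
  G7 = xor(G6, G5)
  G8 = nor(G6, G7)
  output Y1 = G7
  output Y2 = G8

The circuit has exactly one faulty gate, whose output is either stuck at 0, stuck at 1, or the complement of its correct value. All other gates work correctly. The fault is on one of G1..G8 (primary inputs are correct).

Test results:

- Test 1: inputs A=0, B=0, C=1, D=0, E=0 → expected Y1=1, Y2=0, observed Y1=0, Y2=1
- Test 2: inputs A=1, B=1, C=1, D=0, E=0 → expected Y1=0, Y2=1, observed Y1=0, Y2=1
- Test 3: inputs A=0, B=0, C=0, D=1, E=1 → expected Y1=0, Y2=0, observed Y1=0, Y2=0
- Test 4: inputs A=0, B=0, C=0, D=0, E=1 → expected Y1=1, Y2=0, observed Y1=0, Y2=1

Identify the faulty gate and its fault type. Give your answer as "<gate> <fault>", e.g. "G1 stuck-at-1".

Fault-free values for test 1 (A=0, B=0, C=1, D=0, E=0): G1=1, G2=0, G3=0, G4=1, G5=0, G6=1, G7=1, G8=0, giving Y1=1, Y2=0. Observed Y1=0, Y2=1.
Test 1: faults giving observed Y1=0, Y2=1 are {G1 stuck-at-0, G1 inverted output, G4 stuck-at-0, G4 inverted output, G6 stuck-at-0, G6 inverted output}.
Test 2 (A=1, B=1, C=1, D=0, E=0): fault-free G1=0, G2=0, G3=1, G4=0, G5=0, G6=0, G7=0, G8=1 → Y1=0, Y2=1; observed Y1=0, Y2=1. Eliminates G1 inverted output, G4 inverted output, G6 inverted output.
Test 3 (A=0, B=0, C=0, D=1, E=1): fault-free G1=0, G2=1, G3=1, G4=1, G5=1, G6=1, G7=0, G8=0 → Y1=0, Y2=0; observed Y1=0, Y2=0. Eliminates G6 stuck-at-0.
Test 4 (A=0, B=0, C=0, D=0, E=1): fault-free G1=0, G2=1, G3=0, G4=1, G5=0, G6=1, G7=1, G8=0 → Y1=1, Y2=0; observed Y1=0, Y2=1. Eliminates G1 stuck-at-0.
Only G4 stuck-at-0 is consistent with every test.

G4 stuck-at-0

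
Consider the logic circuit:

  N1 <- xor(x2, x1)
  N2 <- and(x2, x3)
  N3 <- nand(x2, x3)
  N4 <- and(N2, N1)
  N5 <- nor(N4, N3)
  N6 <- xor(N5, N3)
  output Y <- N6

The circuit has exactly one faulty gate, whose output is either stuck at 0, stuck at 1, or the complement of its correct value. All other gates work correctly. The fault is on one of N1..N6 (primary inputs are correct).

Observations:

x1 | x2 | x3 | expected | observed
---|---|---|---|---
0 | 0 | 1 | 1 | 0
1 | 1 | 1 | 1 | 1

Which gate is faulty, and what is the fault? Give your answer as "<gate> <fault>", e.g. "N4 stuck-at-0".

Fault-free values for test 1 (x1=0, x2=0, x3=1): N1=0, N2=0, N3=1, N4=0, N5=0, N6=1, giving Y=1. Observed 0.
Test 1: faults giving observed 0 are {N5 stuck-at-1, N5 inverted output, N6 stuck-at-0, N6 inverted output}.
Test 2 (x1=1, x2=1, x3=1): fault-free N1=0, N2=1, N3=0, N4=0, N5=1, N6=1 → 1; observed 1. Eliminates N5 inverted output, N6 stuck-at-0, N6 inverted output.
Only N5 stuck-at-1 is consistent with every test.

N5 stuck-at-1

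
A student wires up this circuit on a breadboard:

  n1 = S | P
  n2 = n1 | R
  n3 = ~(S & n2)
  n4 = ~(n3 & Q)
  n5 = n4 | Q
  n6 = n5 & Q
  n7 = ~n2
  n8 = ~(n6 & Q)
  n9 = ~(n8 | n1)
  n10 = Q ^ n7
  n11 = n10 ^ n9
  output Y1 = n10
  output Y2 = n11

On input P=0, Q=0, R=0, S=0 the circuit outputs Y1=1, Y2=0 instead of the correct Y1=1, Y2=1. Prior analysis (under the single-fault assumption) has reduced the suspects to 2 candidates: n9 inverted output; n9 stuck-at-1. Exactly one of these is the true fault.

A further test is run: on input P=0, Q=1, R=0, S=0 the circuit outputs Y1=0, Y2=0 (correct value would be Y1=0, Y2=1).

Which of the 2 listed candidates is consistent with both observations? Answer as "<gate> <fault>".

n9 inverted output

Evaluate each candidate on input P=0, Q=1, R=0, S=0:
  n9 inverted output: n1=0, n2=0, n3=1, n4=0, n5=1, n6=1, n7=1, n8=0, n9=0 [inverted output], n10=0, n11=0 → Y1=0, Y2=0 — matches
  n9 stuck-at-1: n1=0, n2=0, n3=1, n4=0, n5=1, n6=1, n7=1, n8=0, n9=1 [stuck-at-1], n10=0, n11=1 → Y1=0, Y2=1 — eliminated
Only n9 inverted output reproduces the observed Y1=0, Y2=0.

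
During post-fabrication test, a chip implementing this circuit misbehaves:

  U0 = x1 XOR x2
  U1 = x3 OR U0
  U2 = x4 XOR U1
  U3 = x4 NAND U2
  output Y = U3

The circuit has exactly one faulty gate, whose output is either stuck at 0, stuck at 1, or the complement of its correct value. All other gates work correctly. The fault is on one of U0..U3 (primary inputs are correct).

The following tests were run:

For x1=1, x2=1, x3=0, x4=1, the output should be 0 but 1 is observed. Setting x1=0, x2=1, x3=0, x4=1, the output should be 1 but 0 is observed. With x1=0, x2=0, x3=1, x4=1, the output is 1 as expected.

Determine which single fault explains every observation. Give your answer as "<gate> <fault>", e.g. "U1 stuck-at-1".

Fault-free values for test 1 (x1=1, x2=1, x3=0, x4=1): U0=0, U1=0, U2=1, U3=0, giving Y=0. Observed 1.
Test 1: faults giving observed 1 are {U0 stuck-at-1, U0 inverted output, U1 stuck-at-1, U1 inverted output, U2 stuck-at-0, U2 inverted output, U3 stuck-at-1, U3 inverted output}.
Test 2 (x1=0, x2=1, x3=0, x4=1): fault-free U0=1, U1=1, U2=0, U3=1 → 1; observed 0. Eliminates U0 stuck-at-1, U1 stuck-at-1, U2 stuck-at-0, U3 stuck-at-1.
Test 3 (x1=0, x2=0, x3=1, x4=1): fault-free U0=0, U1=1, U2=0, U3=1 → 1; observed 1. Eliminates U1 inverted output, U2 inverted output, U3 inverted output.
Only U0 inverted output is consistent with every test.

U0 inverted output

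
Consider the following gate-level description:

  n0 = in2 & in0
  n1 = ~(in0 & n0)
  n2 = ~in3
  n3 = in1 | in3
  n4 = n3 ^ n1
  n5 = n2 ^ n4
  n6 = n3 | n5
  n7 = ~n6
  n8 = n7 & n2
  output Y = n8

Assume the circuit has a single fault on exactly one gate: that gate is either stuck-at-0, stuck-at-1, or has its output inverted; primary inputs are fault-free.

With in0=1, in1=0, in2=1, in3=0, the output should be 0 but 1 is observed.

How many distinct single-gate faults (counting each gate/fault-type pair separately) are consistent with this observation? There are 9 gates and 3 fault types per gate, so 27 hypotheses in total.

Fault-free: n0=1, n1=0, n2=1, n3=0, n4=0, n5=1, n6=1, n7=0, n8=0 → 0. Observed 1.
  n0: stuck-at-0, inverted output ✓; others ✗
  n1: stuck-at-1, inverted output ✓; others ✗
  n2: none of the 3 fault types match ✗
  n3: none of the 3 fault types match ✗
  n4: stuck-at-1, inverted output ✓; others ✗
  n5: stuck-at-0, inverted output ✓; others ✗
  n6: stuck-at-0, inverted output ✓; others ✗
  n7: stuck-at-1, inverted output ✓; others ✗
  n8: stuck-at-1, inverted output ✓; others ✗
Consistent faults: {n0 stuck-at-0, n0 inverted output, n1 stuck-at-1, n1 inverted output, n4 stuck-at-1, n4 inverted output, n5 stuck-at-0, n5 inverted output, n6 stuck-at-0, n6 inverted output, n7 stuck-at-1, n7 inverted output, n8 stuck-at-1, n8 inverted output} — 14 in all.

14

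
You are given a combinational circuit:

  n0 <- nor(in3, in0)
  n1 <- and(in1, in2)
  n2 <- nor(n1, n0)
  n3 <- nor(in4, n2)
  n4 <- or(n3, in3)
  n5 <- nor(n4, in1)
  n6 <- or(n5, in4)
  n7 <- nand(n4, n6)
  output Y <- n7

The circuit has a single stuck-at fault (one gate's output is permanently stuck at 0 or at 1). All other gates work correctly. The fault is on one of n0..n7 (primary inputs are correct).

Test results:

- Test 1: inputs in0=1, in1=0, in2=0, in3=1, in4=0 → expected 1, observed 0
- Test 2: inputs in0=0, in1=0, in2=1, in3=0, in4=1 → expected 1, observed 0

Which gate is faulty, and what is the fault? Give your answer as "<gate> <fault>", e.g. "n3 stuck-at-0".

n7 stuck-at-0

Fault-free values for test 1 (in0=1, in1=0, in2=0, in3=1, in4=0): n0=0, n1=0, n2=1, n3=0, n4=1, n5=0, n6=0, n7=1, giving Y=1. Observed 0.
Test 1: faults giving observed 0 are {n5 stuck-at-1, n6 stuck-at-1, n7 stuck-at-0}.
Test 2 (in0=0, in1=0, in2=1, in3=0, in4=1): fault-free n0=1, n1=0, n2=0, n3=0, n4=0, n5=1, n6=1, n7=1 → 1; observed 0. Eliminates n5 stuck-at-1, n6 stuck-at-1.
Only n7 stuck-at-0 is consistent with every test.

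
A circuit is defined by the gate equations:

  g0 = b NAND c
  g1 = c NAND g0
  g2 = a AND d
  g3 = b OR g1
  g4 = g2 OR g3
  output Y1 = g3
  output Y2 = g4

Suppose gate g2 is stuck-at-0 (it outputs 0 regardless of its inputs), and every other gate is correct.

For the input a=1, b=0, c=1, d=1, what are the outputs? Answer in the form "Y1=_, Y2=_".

Propagate with g2 forced: g0=1, g1=0, g2=0 [stuck-at-0], g3=0, g4=0.
So the outputs are Y1=0, Y2=0. (Without the fault they would be Y1=0, Y2=1.)

Y1=0, Y2=0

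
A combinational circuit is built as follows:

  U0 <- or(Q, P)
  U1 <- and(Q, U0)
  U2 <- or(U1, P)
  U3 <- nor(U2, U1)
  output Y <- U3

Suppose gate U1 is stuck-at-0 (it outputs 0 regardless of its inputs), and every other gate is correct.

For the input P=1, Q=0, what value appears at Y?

0

Propagate with U1 forced: U0=1, U1=0 [stuck-at-0], U2=1, U3=0.
So Y = 0. (Same as the fault-free value — the fault is masked on this input.)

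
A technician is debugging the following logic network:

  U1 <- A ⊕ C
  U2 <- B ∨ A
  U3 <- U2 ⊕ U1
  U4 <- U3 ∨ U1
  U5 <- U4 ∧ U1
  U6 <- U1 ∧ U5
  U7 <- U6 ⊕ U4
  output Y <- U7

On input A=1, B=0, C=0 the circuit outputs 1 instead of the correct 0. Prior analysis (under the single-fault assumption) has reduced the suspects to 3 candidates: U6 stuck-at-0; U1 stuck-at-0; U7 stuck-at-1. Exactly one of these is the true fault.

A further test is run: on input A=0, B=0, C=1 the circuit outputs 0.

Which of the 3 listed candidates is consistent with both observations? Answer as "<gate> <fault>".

Evaluate each candidate on input A=0, B=0, C=1:
  U6 stuck-at-0: U1=1, U2=0, U3=1, U4=1, U5=1, U6=0 [stuck-at-0], U7=1 → 1 — eliminated
  U1 stuck-at-0: U1=0 [stuck-at-0], U2=0, U3=0, U4=0, U5=0, U6=0, U7=0 → 0 — matches
  U7 stuck-at-1: U1=1, U2=0, U3=1, U4=1, U5=1, U6=1, U7=1 [stuck-at-1] → 1 — eliminated
Only U1 stuck-at-0 reproduces the observed 0.

U1 stuck-at-0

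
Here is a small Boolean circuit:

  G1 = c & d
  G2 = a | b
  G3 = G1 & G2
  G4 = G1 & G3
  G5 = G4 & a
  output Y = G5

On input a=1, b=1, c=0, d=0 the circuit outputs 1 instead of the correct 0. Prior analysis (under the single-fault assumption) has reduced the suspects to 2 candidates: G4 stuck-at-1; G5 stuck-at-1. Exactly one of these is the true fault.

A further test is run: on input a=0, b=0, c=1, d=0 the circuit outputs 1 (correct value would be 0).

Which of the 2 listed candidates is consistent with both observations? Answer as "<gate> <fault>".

G5 stuck-at-1

Evaluate each candidate on input a=0, b=0, c=1, d=0:
  G4 stuck-at-1: G1=0, G2=0, G3=0, G4=1 [stuck-at-1], G5=0 → 0 — eliminated
  G5 stuck-at-1: G1=0, G2=0, G3=0, G4=0, G5=1 [stuck-at-1] → 1 — matches
Only G5 stuck-at-1 reproduces the observed 1.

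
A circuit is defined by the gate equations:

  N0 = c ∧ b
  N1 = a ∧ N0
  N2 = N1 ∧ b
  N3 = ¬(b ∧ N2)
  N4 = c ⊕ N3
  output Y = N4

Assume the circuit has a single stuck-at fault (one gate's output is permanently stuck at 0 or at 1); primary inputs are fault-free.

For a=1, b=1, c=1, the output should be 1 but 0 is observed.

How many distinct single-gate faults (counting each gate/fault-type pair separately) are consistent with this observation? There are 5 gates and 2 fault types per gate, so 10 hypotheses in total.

Fault-free: N0=1, N1=1, N2=1, N3=0, N4=1 → 1. Observed 0.
  N0 stuck-at-0: output 0 ✓
  N0 stuck-at-1: output 1 ✗
  N1 stuck-at-0: output 0 ✓
  N1 stuck-at-1: output 1 ✗
  N2 stuck-at-0: output 0 ✓
  N2 stuck-at-1: output 1 ✗
  N3 stuck-at-0: output 1 ✗
  N3 stuck-at-1: output 0 ✓
  N4 stuck-at-0: output 0 ✓
  N4 stuck-at-1: output 1 ✗
Consistent faults: {N0 stuck-at-0, N1 stuck-at-0, N2 stuck-at-0, N3 stuck-at-1, N4 stuck-at-0} — 5 in all.

5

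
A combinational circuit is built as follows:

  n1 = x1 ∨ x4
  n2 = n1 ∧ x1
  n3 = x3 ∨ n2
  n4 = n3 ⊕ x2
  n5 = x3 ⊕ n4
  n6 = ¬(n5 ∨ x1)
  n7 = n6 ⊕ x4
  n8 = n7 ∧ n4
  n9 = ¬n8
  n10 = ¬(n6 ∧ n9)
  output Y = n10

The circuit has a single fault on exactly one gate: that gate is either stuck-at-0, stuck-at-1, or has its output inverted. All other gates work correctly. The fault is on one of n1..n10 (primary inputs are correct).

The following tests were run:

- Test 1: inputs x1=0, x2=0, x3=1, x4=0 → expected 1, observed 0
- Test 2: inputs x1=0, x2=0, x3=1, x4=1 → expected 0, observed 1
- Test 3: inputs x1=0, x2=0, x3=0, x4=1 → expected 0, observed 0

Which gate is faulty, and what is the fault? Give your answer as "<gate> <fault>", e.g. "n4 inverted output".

Fault-free values for test 1 (x1=0, x2=0, x3=1, x4=0): n1=0, n2=0, n3=1, n4=1, n5=0, n6=1, n7=1, n8=1, n9=0, n10=1, giving Y=1. Observed 0.
Test 1: faults giving observed 0 are {n7 stuck-at-0, n7 inverted output, n8 stuck-at-0, n8 inverted output, n9 stuck-at-1, n9 inverted output, n10 stuck-at-0, n10 inverted output}.
Test 2 (x1=0, x2=0, x3=1, x4=1): fault-free n1=1, n2=0, n3=1, n4=1, n5=0, n6=1, n7=0, n8=0, n9=1, n10=0 → 0; observed 1. Eliminates n7 stuck-at-0, n8 stuck-at-0, n9 stuck-at-1, n10 stuck-at-0.
Test 3 (x1=0, x2=0, x3=0, x4=1): fault-free n1=1, n2=0, n3=0, n4=0, n5=0, n6=1, n7=0, n8=0, n9=1, n10=0 → 0; observed 0. Eliminates n8 inverted output, n9 inverted output, n10 inverted output.
Only n7 inverted output is consistent with every test.

n7 inverted output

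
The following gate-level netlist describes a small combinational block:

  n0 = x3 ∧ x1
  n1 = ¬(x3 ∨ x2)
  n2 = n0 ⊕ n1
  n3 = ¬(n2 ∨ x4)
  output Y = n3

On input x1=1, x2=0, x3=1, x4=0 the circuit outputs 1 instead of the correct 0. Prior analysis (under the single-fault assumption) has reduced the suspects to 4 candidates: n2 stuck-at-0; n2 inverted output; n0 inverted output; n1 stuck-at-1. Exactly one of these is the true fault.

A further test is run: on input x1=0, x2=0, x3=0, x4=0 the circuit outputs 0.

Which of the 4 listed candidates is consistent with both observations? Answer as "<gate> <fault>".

n1 stuck-at-1

Evaluate each candidate on input x1=0, x2=0, x3=0, x4=0:
  n2 stuck-at-0: n0=0, n1=1, n2=0 [stuck-at-0], n3=1 → 1 — eliminated
  n2 inverted output: n0=0, n1=1, n2=0 [inverted output], n3=1 → 1 — eliminated
  n0 inverted output: n0=1 [inverted output], n1=1, n2=0, n3=1 → 1 — eliminated
  n1 stuck-at-1: n0=0, n1=1 [stuck-at-1], n2=1, n3=0 → 0 — matches
Only n1 stuck-at-1 reproduces the observed 0.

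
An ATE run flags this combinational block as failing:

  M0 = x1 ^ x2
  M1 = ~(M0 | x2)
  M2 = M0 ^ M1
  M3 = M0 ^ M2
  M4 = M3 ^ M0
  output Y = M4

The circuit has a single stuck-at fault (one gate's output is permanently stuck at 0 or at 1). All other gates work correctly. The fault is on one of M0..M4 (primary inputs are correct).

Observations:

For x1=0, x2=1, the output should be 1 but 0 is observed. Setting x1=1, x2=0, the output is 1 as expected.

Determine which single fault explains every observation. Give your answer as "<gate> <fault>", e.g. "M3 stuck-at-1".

Fault-free values for test 1 (x1=0, x2=1): M0=1, M1=0, M2=1, M3=0, M4=1, giving Y=1. Observed 0.
Test 1: faults giving observed 0 are {M0 stuck-at-0, M1 stuck-at-1, M2 stuck-at-0, M3 stuck-at-1, M4 stuck-at-0}.
Test 2 (x1=1, x2=0): fault-free M0=1, M1=0, M2=1, M3=0, M4=1 → 1; observed 1. Eliminates M1 stuck-at-1, M2 stuck-at-0, M3 stuck-at-1, M4 stuck-at-0.
Only M0 stuck-at-0 is consistent with every test.

M0 stuck-at-0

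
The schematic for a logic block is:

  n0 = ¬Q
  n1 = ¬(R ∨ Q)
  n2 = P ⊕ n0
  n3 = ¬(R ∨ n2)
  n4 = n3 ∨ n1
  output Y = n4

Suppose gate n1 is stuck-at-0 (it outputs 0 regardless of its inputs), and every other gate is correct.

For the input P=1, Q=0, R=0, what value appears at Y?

1

Propagate with n1 forced: n0=1, n1=0 [stuck-at-0], n2=0, n3=1, n4=1.
So Y = 1. (Same as the fault-free value — the fault is masked on this input.)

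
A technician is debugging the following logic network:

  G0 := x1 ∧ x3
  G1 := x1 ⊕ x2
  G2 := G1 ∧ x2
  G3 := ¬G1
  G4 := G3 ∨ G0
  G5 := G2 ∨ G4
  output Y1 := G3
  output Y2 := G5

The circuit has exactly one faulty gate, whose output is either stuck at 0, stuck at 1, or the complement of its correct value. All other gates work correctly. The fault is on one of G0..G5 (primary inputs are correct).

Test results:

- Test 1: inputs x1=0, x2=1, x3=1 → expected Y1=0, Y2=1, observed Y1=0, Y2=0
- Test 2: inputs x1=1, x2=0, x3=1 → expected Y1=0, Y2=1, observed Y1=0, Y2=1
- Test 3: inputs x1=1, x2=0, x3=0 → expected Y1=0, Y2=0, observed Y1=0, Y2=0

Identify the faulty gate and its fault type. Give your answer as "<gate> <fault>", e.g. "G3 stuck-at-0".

G2 stuck-at-0

Fault-free values for test 1 (x1=0, x2=1, x3=1): G0=0, G1=1, G2=1, G3=0, G4=0, G5=1, giving Y1=0, Y2=1. Observed Y1=0, Y2=0.
Test 1: faults giving observed Y1=0, Y2=0 are {G2 stuck-at-0, G2 inverted output, G5 stuck-at-0, G5 inverted output}.
Test 2 (x1=1, x2=0, x3=1): fault-free G0=1, G1=1, G2=0, G3=0, G4=1, G5=1 → Y1=0, Y2=1; observed Y1=0, Y2=1. Eliminates G5 stuck-at-0, G5 inverted output.
Test 3 (x1=1, x2=0, x3=0): fault-free G0=0, G1=1, G2=0, G3=0, G4=0, G5=0 → Y1=0, Y2=0; observed Y1=0, Y2=0. Eliminates G2 inverted output.
Only G2 stuck-at-0 is consistent with every test.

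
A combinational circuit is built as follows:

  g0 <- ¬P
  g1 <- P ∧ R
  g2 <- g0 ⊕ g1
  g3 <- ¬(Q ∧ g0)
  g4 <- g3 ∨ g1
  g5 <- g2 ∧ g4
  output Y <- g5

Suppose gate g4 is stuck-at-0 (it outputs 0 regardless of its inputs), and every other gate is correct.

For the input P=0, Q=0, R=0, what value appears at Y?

Propagate with g4 forced: g0=1, g1=0, g2=1, g3=1, g4=0 [stuck-at-0], g5=0.
So Y = 0. (Without the fault it would be 1.)

0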